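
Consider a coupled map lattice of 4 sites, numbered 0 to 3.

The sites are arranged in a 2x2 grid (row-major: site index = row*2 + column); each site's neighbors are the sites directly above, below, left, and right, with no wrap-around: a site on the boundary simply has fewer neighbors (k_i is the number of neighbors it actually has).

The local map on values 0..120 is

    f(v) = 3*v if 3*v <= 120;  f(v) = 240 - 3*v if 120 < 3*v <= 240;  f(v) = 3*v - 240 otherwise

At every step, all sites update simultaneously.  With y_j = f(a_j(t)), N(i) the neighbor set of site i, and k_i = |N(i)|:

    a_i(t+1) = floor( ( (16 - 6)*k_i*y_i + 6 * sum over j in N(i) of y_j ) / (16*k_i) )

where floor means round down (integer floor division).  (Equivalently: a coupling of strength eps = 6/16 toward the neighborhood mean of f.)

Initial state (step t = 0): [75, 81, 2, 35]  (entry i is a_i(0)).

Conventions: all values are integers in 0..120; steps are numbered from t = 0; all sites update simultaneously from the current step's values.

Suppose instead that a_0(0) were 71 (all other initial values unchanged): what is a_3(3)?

Simulating step by step:
t=0: [71, 81, 2, 35]
t=1: [18, 26, 28, 67]
t=2: [64, 66, 69, 54]
t=3: [44, 49, 44, 62]

Answer: a_3(3) = 62
Key observation: This trace re-runs the system from the modified initial state.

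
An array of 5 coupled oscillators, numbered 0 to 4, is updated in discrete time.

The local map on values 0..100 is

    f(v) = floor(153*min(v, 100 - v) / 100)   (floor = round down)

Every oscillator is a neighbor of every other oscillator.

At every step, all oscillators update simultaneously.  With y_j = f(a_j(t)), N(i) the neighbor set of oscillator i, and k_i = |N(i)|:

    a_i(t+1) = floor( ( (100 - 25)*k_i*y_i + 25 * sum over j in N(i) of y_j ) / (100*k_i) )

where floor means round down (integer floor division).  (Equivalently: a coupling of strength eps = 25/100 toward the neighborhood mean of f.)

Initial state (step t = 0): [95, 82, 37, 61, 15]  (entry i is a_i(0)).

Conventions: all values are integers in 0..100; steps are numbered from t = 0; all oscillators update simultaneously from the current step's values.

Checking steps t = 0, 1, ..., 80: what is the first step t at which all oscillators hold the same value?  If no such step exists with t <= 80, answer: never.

Answer: never
Key observation: The state at step 18 reappears at step 24 — the system is in a cycle of period 6 from step 18 on.  No step 0..24 is synchronized, and the cycle repeats forever, so no step up to 80 (or ever) has all oscillators equal.

Derivation:
t=0: [95, 82, 37, 61, 15]  (not all equal)
t=1: [15, 29, 49, 51, 25]  (not all equal)
t=2: [30, 46, 66, 66, 41]  (not all equal)
t=3: [48, 65, 53, 53, 60]  (not all equal)
t=4: [70, 57, 69, 69, 62]  (not all equal)
t=5: [47, 61, 48, 48, 56]  (not all equal)
t=6: [70, 62, 71, 71, 67]  (not all equal)
t=7: [46, 54, 45, 45, 49]  (not all equal)
t=8: [70, 70, 68, 68, 72]  (not all equal)
t=9: [45, 45, 47, 47, 43]  (not all equal)
t=10: [68, 68, 70, 70, 66]  (not all equal)
t=11: [47, 47, 45, 45, 50]  (not all equal)
t=12: [70, 70, 68, 68, 74]  (not all equal)
t=13: [45, 45, 47, 47, 40]  (not all equal)
t=14: [67, 67, 70, 70, 63]  (not all equal)
t=15: [49, 49, 46, 46, 53]  (not all equal)
t=16: [73, 73, 70, 70, 71]  (not all equal)
t=17: [41, 41, 44, 44, 43]  (not all equal)
t=18: [62, 62, 66, 66, 64]  (not all equal)
t=19: [57, 57, 52, 52, 55]  (not all equal)
t=20: [66, 66, 71, 71, 68]  (not all equal)
t=21: [50, 50, 45, 45, 48]  (not all equal)
t=22: [74, 74, 69, 69, 72]  (not all equal)
t=23: [40, 40, 45, 45, 42]  (not all equal)
t=24: [62, 62, 66, 66, 64]  (not all equal)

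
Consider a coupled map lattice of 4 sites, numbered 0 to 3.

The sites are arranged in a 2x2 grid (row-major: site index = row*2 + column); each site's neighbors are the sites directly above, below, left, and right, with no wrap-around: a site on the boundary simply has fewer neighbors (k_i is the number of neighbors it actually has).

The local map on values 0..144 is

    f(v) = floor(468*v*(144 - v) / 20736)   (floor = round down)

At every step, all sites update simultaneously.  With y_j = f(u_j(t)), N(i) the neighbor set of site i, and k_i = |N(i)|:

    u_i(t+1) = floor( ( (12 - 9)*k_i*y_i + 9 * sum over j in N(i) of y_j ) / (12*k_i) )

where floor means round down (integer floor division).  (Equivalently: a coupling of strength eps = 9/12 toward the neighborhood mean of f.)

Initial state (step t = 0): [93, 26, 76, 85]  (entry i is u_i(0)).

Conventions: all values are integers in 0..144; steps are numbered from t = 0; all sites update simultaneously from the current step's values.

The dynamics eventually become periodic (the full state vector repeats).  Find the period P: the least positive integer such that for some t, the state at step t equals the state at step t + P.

Answer: 2
Key observation: The state at step 15, [116, 116, 116, 116], reappears at step 17 — and no state repeats earlier — so the cycle the system enters has period 2.

Derivation:
t=0: [93, 26, 76, 85]
t=1: [96, 99, 111, 97]
t=2: [94, 102, 97, 93]
t=3: [100, 103, 105, 101]
t=4: [94, 97, 96, 94]
t=5: [103, 105, 105, 103]
t=6: [92, 94, 94, 92]
t=7: [106, 106, 106, 106]
t=8: [90, 90, 90, 90]
t=9: [109, 109, 109, 109]
t=10: [86, 86, 86, 86]
t=11: [112, 112, 112, 112]
t=12: [80, 80, 80, 80]
t=13: [115, 115, 115, 115]
t=14: [75, 75, 75, 75]
t=15: [116, 116, 116, 116]
t=16: [73, 73, 73, 73]
t=17: [116, 116, 116, 116]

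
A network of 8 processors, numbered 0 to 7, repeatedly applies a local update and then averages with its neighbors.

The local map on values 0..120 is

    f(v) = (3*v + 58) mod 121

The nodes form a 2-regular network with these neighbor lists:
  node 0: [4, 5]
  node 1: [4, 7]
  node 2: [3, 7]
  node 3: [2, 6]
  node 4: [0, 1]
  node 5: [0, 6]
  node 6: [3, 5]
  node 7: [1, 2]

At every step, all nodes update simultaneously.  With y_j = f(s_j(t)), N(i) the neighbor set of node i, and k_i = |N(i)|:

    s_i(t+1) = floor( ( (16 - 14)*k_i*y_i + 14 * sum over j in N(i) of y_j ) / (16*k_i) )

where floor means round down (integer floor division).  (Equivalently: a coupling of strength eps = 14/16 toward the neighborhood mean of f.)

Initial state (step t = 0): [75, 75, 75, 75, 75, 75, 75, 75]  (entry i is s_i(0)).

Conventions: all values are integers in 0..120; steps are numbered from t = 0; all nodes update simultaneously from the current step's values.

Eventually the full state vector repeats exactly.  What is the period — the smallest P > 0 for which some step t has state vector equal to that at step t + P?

Answer: 5
Key observation: The state at step 0, [75, 75, 75, 75, 75, 75, 75, 75], reappears at step 5 — and no state repeats earlier — so the cycle the system enters has period 5.

Derivation:
t=0: [75, 75, 75, 75, 75, 75, 75, 75]
t=1: [41, 41, 41, 41, 41, 41, 41, 41]
t=2: [60, 60, 60, 60, 60, 60, 60, 60]
t=3: [117, 117, 117, 117, 117, 117, 117, 117]
t=4: [46, 46, 46, 46, 46, 46, 46, 46]
t=5: [75, 75, 75, 75, 75, 75, 75, 75]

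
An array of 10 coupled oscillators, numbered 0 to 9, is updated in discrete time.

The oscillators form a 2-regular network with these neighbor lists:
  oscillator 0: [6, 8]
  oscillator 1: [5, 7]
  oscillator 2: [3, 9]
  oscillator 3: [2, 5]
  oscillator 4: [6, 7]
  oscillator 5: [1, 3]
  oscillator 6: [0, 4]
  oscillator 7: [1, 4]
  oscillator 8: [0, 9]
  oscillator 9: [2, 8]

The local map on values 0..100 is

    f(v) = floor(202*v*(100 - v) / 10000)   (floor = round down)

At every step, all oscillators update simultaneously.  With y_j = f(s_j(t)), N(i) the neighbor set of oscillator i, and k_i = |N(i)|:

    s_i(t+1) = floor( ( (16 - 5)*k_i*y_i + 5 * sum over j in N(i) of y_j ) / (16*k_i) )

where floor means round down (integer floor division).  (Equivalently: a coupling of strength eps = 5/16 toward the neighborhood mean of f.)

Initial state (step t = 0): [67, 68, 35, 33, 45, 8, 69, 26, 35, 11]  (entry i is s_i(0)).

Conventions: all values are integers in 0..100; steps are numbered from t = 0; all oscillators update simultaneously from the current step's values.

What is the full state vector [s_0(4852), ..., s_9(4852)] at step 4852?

Simulating step by step:
t=0: [67, 68, 35, 33, 45, 8, 69, 26, 35, 11]
t=1: [44, 37, 40, 39, 46, 23, 44, 40, 40, 27]
t=2: [48, 45, 46, 45, 49, 38, 49, 48, 46, 41]
t=3: [50, 48, 49, 48, 50, 47, 50, 49, 49, 48]
t=4: [50, 50, 50, 50, 50, 50, 50, 50, 50, 50]
t=5: [50, 50, 50, 50, 50, 50, 50, 50, 50, 50]

Answer: [50, 50, 50, 50, 50, 50, 50, 50, 50, 50]
Key observation: The state at step 4, [50, 50, 50, 50, 50, 50, 50, 50, 50, 50], reappears at step 5: the system is in a cycle of period 1 from step 4 on.  Therefore the state at step 4852 equals the state at step 4 + ((4852 - 4) mod 1) = 4, which is [50, 50, 50, 50, 50, 50, 50, 50, 50, 50].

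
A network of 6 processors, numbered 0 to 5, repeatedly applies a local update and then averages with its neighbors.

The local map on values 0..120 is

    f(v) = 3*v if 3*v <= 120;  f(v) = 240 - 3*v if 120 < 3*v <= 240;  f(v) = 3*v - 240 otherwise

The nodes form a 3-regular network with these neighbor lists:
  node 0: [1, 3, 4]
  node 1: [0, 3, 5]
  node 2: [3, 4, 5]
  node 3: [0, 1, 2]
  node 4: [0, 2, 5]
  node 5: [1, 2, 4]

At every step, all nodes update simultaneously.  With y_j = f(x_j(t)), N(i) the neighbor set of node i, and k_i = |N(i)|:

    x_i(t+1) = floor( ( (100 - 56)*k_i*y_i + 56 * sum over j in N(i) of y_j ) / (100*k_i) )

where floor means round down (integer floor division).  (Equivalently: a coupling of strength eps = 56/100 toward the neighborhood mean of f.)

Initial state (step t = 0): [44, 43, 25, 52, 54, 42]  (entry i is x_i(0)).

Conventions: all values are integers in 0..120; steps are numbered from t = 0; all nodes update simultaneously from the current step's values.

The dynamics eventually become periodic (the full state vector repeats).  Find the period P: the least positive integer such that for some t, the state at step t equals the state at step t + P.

Answer: 2
Key observation: The state at step 23, [88, 88, 55, 88, 55, 55], reappears at step 25 — and no state repeats earlier — so the cycle the system enters has period 2.

Derivation:
t=0: [44, 43, 25, 52, 54, 42]
t=1: [98, 105, 84, 91, 89, 99]
t=2: [48, 59, 27, 40, 34, 46]
t=3: [95, 87, 96, 97, 96, 90]
t=4: [42, 32, 45, 43, 44, 35]
t=5: [108, 103, 106, 107, 108, 103]
t=6: [80, 74, 78, 78, 80, 73]
t=7: [4, 12, 7, 7, 5, 13]
t=8: [18, 29, 23, 22, 20, 30]
t=9: [63, 77, 70, 68, 66, 79]
t=10: [38, 20, 28, 32, 34, 16]
t=11: [98, 74, 82, 90, 90, 67]
t=12: [38, 30, 21, 27, 31, 27]
t=13: [99, 91, 75, 85, 89, 81]
t=14: [39, 28, 15, 26, 25, 15]
t=15: [95, 81, 56, 80, 71, 57]
t=16: [25, 22, 49, 22, 46, 49]
t=17: [76, 72, 89, 72, 93, 89]
t=18: [21, 22, 28, 22, 29, 28]
t=19: [68, 68, 81, 68, 81, 81]
t=20: [29, 29, 9, 29, 9, 9]
t=21: [75, 75, 38, 75, 38, 38]
t=22: [33, 33, 95, 33, 95, 95]
t=23: [88, 88, 55, 88, 55, 55]
t=24: [33, 33, 65, 33, 65, 65]
t=25: [88, 88, 55, 88, 55, 55]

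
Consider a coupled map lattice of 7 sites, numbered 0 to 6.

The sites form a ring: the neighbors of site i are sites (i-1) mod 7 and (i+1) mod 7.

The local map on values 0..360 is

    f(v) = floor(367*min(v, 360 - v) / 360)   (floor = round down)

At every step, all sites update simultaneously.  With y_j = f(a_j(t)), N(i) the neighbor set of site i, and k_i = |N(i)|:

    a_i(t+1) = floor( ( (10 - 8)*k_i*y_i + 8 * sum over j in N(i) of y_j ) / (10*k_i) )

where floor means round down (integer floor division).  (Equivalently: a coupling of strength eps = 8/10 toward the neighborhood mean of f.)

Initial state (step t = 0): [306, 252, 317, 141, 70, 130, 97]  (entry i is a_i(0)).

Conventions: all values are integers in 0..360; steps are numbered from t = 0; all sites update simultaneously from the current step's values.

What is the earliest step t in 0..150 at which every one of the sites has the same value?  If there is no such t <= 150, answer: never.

Answer: 12
Key observation: Synchronization is absorbing here: once all sites are equal they stay equal, and step 12 is the first all-equal step.

Derivation:
t=0: [306, 252, 317, 141, 70, 130, 97]  (not all equal)
t=1: [94, 61, 109, 74, 124, 94, 94]  (not all equal)
t=2: [81, 94, 77, 109, 93, 107, 95]  (not all equal)
t=3: [92, 83, 98, 91, 106, 97, 95]  (not all equal)
t=4: [90, 93, 90, 101, 97, 101, 95]  (not all equal)
t=5: [94, 91, 96, 96, 101, 98, 96]  (not all equal)
t=6: [94, 95, 95, 99, 98, 99, 97]  (not all equal)
t=7: [96, 95, 97, 98, 99, 98, 97]  (not all equal)
t=8: [97, 97, 97, 99, 99, 99, 98]  (not all equal)
t=9: [98, 98, 98, 99, 100, 99, 99]  (not all equal)
t=10: [99, 99, 99, 100, 100, 100, 99]  (not all equal)
t=11: [100, 100, 100, 100, 101, 100, 100]  (not all equal)
t=12: [101, 101, 101, 101, 101, 101, 101]  (all equal)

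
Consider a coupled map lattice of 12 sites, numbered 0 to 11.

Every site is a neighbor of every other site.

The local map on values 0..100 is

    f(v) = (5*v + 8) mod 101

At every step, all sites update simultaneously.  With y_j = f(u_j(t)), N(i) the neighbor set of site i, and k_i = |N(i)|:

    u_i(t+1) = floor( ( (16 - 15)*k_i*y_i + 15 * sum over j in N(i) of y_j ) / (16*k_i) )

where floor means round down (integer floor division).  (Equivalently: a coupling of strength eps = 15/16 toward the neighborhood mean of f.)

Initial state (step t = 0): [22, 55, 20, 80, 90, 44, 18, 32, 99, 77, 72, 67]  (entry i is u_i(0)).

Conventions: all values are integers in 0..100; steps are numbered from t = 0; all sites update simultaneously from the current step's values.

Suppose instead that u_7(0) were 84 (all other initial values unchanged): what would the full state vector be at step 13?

Simulating step by step:
t=0: [22, 55, 20, 80, 90, 44, 18, 84, 99, 77, 72, 67]
t=1: [51, 49, 51, 51, 50, 50, 49, 51, 49, 49, 50, 50]
t=2: [55, 56, 55, 55, 56, 56, 56, 55, 56, 56, 56, 56]
t=3: [84, 84, 84, 84, 84, 84, 84, 84, 84, 84, 84, 84]
t=4: [24, 24, 24, 24, 24, 24, 24, 24, 24, 24, 24, 24]
t=5: [27, 27, 27, 27, 27, 27, 27, 27, 27, 27, 27, 27]
t=6: [42, 42, 42, 42, 42, 42, 42, 42, 42, 42, 42, 42]
t=7: [16, 16, 16, 16, 16, 16, 16, 16, 16, 16, 16, 16]
t=8: [88, 88, 88, 88, 88, 88, 88, 88, 88, 88, 88, 88]
t=9: [44, 44, 44, 44, 44, 44, 44, 44, 44, 44, 44, 44]
t=10: [26, 26, 26, 26, 26, 26, 26, 26, 26, 26, 26, 26]
t=11: [37, 37, 37, 37, 37, 37, 37, 37, 37, 37, 37, 37]
t=12: [92, 92, 92, 92, 92, 92, 92, 92, 92, 92, 92, 92]
t=13: [64, 64, 64, 64, 64, 64, 64, 64, 64, 64, 64, 64]

Answer: [64, 64, 64, 64, 64, 64, 64, 64, 64, 64, 64, 64]
Key observation: This trace re-runs the system from the modified initial state.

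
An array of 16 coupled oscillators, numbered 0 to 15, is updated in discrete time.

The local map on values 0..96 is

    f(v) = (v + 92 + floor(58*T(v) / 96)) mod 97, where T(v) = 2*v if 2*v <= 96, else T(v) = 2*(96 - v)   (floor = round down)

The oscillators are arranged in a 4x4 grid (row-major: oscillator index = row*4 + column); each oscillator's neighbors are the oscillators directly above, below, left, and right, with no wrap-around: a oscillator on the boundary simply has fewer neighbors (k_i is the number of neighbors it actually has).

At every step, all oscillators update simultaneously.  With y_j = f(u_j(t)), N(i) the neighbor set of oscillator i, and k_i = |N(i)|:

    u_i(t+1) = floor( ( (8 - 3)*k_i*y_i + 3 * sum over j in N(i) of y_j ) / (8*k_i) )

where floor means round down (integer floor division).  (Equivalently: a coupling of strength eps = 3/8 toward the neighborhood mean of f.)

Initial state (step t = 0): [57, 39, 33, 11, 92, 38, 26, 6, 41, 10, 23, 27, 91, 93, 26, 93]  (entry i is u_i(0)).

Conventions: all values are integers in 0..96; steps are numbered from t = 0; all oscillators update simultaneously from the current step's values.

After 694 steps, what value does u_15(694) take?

Answer: u_15(694) = 91
Key observation: The state at step 14, [92, 91, 91, 91, 91, 91, 91, 91, 91, 91, 91, 91, 91, 91, 91, 91], reappears at step 16: the system is in a cycle of period 2 from step 14 on.  Therefore the state at step 694 equals the state at step 14 + ((694 - 14) mod 2) = 14, which is [92, 91, 91, 91, 91, 91, 91, 91, 91, 91, 91, 91, 91, 91, 91, 91].

Derivation:
t=0: [57, 39, 33, 11, 92, 38, 26, 6, 41, 10, 23, 27, 91, 93, 26, 93]
t=1: [33, 69, 60, 25, 77, 71, 51, 20, 78, 38, 44, 51, 90, 77, 60, 76]
t=2: [77, 80, 19, 38, 90, 85, 23, 31, 91, 84, 65, 30, 92, 80, 35, 60]
t=3: [93, 86, 49, 67, 92, 88, 46, 62, 92, 84, 25, 46, 91, 90, 56, 25]
t=4: [91, 81, 25, 0, 91, 92, 73, 24, 91, 88, 58, 72, 91, 80, 25, 49]
t=5: [92, 87, 66, 75, 91, 91, 77, 65, 92, 83, 31, 66, 92, 88, 43, 29]
t=6: [91, 80, 35, 59, 91, 92, 73, 23, 91, 89, 65, 15, 91, 91, 82, 53]
t=7: [92, 90, 68, 22, 91, 91, 78, 43, 92, 83, 28, 23, 92, 92, 69, 23]
t=8: [91, 92, 88, 61, 91, 92, 89, 78, 91, 89, 65, 51, 91, 91, 84, 54]
t=9: [91, 91, 80, 35, 91, 91, 83, 70, 92, 83, 26, 13, 92, 92, 69, 19]
t=10: [92, 92, 90, 80, 91, 92, 89, 83, 91, 88, 61, 37, 91, 91, 82, 44]
t=11: [91, 91, 92, 93, 91, 91, 83, 90, 92, 83, 33, 70, 92, 92, 81, 89]
t=12: [92, 91, 91, 91, 91, 92, 90, 92, 91, 90, 77, 91, 91, 91, 90, 93]
t=13: [91, 91, 92, 91, 91, 91, 92, 91, 92, 92, 93, 92, 92, 92, 92, 91]
t=14: [92, 91, 91, 91, 91, 91, 91, 91, 91, 91, 91, 91, 91, 91, 91, 91]
t=15: [91, 91, 92, 92, 91, 92, 92, 92, 92, 92, 92, 92, 92, 92, 92, 92]
t=16: [92, 91, 91, 91, 91, 91, 91, 91, 91, 91, 91, 91, 91, 91, 91, 91]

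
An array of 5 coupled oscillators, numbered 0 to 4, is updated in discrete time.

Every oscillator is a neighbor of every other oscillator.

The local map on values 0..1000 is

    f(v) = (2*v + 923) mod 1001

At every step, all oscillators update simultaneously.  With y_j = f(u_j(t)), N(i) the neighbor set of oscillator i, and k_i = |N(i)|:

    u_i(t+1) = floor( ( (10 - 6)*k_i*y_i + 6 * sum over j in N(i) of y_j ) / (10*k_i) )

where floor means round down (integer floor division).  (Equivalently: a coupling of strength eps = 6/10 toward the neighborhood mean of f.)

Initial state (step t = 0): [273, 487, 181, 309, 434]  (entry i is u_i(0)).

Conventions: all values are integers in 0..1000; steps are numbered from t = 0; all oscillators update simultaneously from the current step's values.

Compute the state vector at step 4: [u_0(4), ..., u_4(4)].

Simulating step by step:
t=0: [273, 487, 181, 309, 434]
t=1: [563, 670, 517, 581, 644]
t=2: [245, 298, 472, 254, 285]
t=3: [510, 537, 624, 515, 530]
t=4: [841, 855, 648, 844, 851]

Answer: [841, 855, 648, 844, 851]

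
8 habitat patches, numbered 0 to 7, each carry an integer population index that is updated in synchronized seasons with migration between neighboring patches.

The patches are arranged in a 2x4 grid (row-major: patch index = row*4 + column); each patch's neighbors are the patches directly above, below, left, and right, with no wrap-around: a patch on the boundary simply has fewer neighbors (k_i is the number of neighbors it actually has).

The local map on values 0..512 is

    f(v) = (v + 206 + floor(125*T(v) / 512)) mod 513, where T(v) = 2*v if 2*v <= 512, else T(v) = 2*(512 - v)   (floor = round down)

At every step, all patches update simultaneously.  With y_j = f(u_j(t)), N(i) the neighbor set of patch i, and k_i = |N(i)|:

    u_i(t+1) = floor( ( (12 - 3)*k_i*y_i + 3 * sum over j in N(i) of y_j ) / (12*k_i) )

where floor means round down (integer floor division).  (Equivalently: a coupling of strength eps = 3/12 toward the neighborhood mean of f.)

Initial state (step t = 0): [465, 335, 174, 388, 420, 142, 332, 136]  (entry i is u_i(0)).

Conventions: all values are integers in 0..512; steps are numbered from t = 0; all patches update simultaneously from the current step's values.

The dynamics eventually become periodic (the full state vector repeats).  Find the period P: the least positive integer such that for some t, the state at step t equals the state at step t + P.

Simulating step by step:
t=0: [465, 335, 174, 388, 420, 142, 332, 136]
t=1: [168, 173, 378, 214, 192, 344, 191, 337]
t=2: [461, 406, 182, 39, 440, 209, 398, 148]
t=3: [173, 167, 403, 310, 148, 41, 185, 370]
t=4: [457, 413, 198, 110, 410, 313, 406, 171]
t=5: [170, 180, 431, 396, 148, 115, 201, 409]
t=6: [456, 438, 215, 148, 424, 399, 436, 195]
t=7: [172, 153, 72, 383, 159, 151, 179, 446]
t=8: [455, 425, 321, 164, 442, 434, 430, 204]
t=9: [172, 157, 144, 414, 169, 164, 187, 458]
t=10: [457, 440, 404, 190, 456, 452, 450, 212]
t=11: [175, 167, 180, 385, 175, 173, 157, 88]
t=12: [464, 457, 440, 206, 465, 460, 435, 324]
t=13: [179, 175, 197, 418, 179, 176, 161, 165]
t=14: [471, 469, 463, 235, 471, 465, 451, 413]
t=15: [183, 181, 167, 73, 183, 179, 172, 142]
t=16: [477, 473, 444, 344, 477, 471, 457, 409]
t=17: [186, 183, 167, 129, 186, 183, 174, 150]
t=18: [481, 476, 452, 408, 481, 477, 461, 429]
t=19: [188, 185, 173, 155, 188, 186, 177, 162]
t=20: [484, 479, 462, 440, 484, 481, 467, 448]
t=21: [189, 187, 179, 169, 189, 188, 180, 172]
t=22: [486, 483, 471, 459, 486, 484, 472, 462]
t=23: [190, 189, 183, 178, 190, 189, 184, 179]
t=24: [487, 486, 478, 471, 487, 486, 479, 472]
t=25: [191, 190, 187, 184, 191, 190, 187, 184]
t=26: [489, 487, 483, 479, 489, 487, 483, 479]
t=27: [192, 191, 190, 188, 192, 191, 190, 188]
t=28: [490, 489, 487, 485, 490, 489, 487, 485]
t=29: [193, 192, 192, 191, 193, 192, 192, 191]
t=30: [492, 491, 490, 490, 492, 491, 490, 490]
t=31: [194, 193, 193, 193, 194, 193, 193, 193]
t=32: [493, 493, 493, 493, 493, 493, 493, 493]
t=33: [195, 195, 195, 195, 195, 195, 195, 195]
t=34: [496, 496, 496, 496, 496, 496, 496, 496]
t=35: [196, 196, 196, 196, 196, 196, 196, 196]
t=36: [497, 497, 497, 497, 497, 497, 497, 497]
t=37: [197, 197, 197, 197, 197, 197, 197, 197]
t=38: [499, 499, 499, 499, 499, 499, 499, 499]
t=39: [198, 198, 198, 198, 198, 198, 198, 198]
t=40: [500, 500, 500, 500, 500, 500, 500, 500]
t=41: [198, 198, 198, 198, 198, 198, 198, 198]

Answer: 2
Key observation: The state at step 39, [198, 198, 198, 198, 198, 198, 198, 198], reappears at step 41 — and no state repeats earlier — so the cycle the system enters has period 2.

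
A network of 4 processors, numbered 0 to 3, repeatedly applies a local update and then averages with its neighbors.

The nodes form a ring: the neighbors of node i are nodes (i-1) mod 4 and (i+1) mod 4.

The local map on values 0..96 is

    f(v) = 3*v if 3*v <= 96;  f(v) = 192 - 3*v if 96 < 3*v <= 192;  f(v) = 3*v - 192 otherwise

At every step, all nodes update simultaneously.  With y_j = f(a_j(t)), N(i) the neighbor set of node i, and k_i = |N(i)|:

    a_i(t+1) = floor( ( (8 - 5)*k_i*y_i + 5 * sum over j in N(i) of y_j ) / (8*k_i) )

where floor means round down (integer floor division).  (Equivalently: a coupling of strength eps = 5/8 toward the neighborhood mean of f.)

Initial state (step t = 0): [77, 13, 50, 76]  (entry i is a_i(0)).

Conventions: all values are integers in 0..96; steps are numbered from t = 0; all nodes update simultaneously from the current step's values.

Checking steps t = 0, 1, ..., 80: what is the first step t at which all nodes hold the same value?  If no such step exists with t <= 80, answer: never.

Simulating step by step:
t=0: [77, 13, 50, 76]  (not all equal)
t=1: [38, 39, 39, 38]  (not all equal)
t=2: [77, 75, 75, 77]  (not all equal)
t=3: [37, 34, 34, 37]  (not all equal)
t=4: [83, 87, 87, 83]  (not all equal)
t=5: [60, 65, 65, 60]  (not all equal)
t=6: [9, 5, 5, 9]  (not all equal)
t=7: [23, 18, 18, 23]  (not all equal)
t=8: [64, 58, 58, 64]  (not all equal)
t=9: [5, 12, 12, 5]  (not all equal)
t=10: [21, 29, 29, 21]  (not all equal)
t=11: [70, 79, 79, 70]  (not all equal)
t=12: [26, 36, 36, 26]  (not all equal)
t=13: [79, 82, 82, 79]  (not all equal)
t=14: [47, 51, 51, 47]  (not all equal)
t=15: [47, 42, 42, 47]  (not all equal)
t=16: [55, 61, 61, 55]  (not all equal)
t=17: [21, 14, 14, 21]  (not all equal)
t=18: [56, 48, 48, 56]  (not all equal)
t=19: [31, 40, 40, 31]  (not all equal)
t=20: [86, 78, 78, 86]  (not all equal)
t=21: [58, 49, 49, 58]  (not all equal)
t=22: [26, 36, 36, 26]  (not all equal)

Answer: never
Key observation: The state at step 12 reappears at step 22 — the system is in a cycle of period 10 from step 12 on.  No step 0..22 is synchronized, and the cycle repeats forever, so no step up to 80 (or ever) has all nodes equal.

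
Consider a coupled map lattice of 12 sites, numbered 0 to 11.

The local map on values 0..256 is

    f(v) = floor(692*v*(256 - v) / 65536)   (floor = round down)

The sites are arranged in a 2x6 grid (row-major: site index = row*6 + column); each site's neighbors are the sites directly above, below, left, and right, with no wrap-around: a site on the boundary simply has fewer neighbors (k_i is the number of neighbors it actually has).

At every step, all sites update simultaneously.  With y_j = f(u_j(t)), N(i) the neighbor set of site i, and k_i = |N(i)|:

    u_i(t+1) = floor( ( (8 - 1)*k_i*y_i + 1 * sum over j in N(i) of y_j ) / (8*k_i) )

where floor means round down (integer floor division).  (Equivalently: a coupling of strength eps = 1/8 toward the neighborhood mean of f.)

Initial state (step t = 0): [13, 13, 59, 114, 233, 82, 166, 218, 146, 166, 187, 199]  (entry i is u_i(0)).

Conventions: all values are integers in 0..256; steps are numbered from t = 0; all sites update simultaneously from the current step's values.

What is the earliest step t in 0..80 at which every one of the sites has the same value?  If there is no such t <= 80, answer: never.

Simulating step by step:
t=0: [13, 13, 59, 114, 233, 82, 166, 218, 146, 166, 187, 199]  (not all equal)
t=1: [40, 38, 122, 162, 68, 142, 144, 91, 163, 157, 132, 122]  (not all equal)
t=2: [95, 93, 167, 159, 138, 167, 164, 155, 160, 164, 170, 171]  (not all equal)
t=3: [160, 160, 156, 162, 169, 156, 159, 164, 161, 159, 154, 153]  (not all equal)
t=4: [162, 161, 163, 160, 156, 163, 161, 159, 161, 162, 164, 165]  (not all equal)
t=5: [160, 160, 160, 161, 163, 160, 161, 161, 160, 160, 159, 158]  (not all equal)
t=6: [161, 161, 161, 161, 160, 161, 161, 161, 161, 161, 161, 162]  (not all equal)
t=7: [161, 161, 161, 161, 161, 161, 161, 161, 161, 161, 161, 160]  (not all equal)
t=8: [161, 161, 161, 161, 161, 161, 161, 161, 161, 161, 161, 161]  (all equal)

Answer: 8
Key observation: Synchronization is absorbing here: once all sites are equal they stay equal, and step 8 is the first all-equal step.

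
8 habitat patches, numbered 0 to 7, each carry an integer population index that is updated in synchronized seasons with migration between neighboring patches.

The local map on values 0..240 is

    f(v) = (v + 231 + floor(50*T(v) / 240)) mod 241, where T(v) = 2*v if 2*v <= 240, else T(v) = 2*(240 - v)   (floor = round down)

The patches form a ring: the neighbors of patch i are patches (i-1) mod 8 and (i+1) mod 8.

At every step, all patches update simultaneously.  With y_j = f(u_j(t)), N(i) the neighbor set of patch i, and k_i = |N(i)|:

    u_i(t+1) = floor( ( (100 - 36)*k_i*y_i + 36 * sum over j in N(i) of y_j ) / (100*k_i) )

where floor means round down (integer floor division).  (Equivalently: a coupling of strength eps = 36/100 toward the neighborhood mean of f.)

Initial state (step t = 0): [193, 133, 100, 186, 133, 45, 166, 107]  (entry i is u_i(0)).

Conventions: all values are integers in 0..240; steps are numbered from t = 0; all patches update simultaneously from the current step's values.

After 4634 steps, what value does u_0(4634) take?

Answer: u_0(4634) = 214
Key observation: The state at step 9, [214, 214, 214, 214, 214, 214, 214, 214], reappears at step 10: the system is in a cycle of period 1 from step 9 on.  Therefore the state at step 4634 equals the state at step 9 + ((4634 - 9) mod 1) = 9, which is [214, 214, 214, 214, 214, 214, 214, 214].

Derivation:
t=0: [193, 133, 100, 186, 133, 45, 166, 107]
t=1: [184, 166, 149, 180, 152, 97, 153, 160]
t=2: [192, 186, 181, 188, 171, 145, 170, 184]
t=3: [200, 198, 196, 196, 188, 179, 187, 196]
t=4: [205, 205, 204, 203, 199, 195, 199, 203]
t=5: [208, 209, 208, 207, 205, 204, 205, 207]
t=6: [210, 211, 210, 210, 209, 209, 209, 210]
t=7: [212, 212, 212, 211, 211, 211, 211, 211]
t=8: [213, 213, 213, 213, 213, 213, 213, 213]
t=9: [214, 214, 214, 214, 214, 214, 214, 214]
t=10: [214, 214, 214, 214, 214, 214, 214, 214]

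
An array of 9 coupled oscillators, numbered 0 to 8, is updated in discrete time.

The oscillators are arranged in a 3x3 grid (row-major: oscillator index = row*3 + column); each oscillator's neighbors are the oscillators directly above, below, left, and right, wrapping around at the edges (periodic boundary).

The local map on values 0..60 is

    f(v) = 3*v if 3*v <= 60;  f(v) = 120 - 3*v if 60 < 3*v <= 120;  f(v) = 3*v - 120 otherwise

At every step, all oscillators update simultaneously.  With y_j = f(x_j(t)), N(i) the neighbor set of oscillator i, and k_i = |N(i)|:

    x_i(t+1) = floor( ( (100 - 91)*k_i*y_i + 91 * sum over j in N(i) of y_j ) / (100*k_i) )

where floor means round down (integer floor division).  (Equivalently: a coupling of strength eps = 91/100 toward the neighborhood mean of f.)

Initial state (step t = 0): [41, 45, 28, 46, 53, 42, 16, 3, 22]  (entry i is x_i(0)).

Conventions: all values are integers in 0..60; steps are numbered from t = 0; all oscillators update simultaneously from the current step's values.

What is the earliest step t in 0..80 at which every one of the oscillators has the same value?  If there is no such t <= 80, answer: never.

Answer: never
Key observation: The state at step 20 reappears at step 22 — the system is in a cycle of period 2 from step 20 on.  No step 0..22 is synchronized, and the cycle repeats forever, so no step up to 80 (or ever) has all oscillators equal.

Derivation:
t=0: [41, 45, 28, 46, 53, 42, 16, 3, 22]  (not all equal)
t=1: [26, 21, 20, 23, 14, 33, 23, 36, 27]  (not all equal)
t=2: [53, 40, 41, 40, 35, 45, 37, 44, 36]  (not all equal)
t=3: [6, 15, 15, 17, 7, 8, 15, 9, 9]  (not all equal)
t=4: [43, 29, 29, 29, 35, 34, 32, 33, 34]  (not all equal)
t=5: [28, 20, 20, 17, 25, 24, 20, 22, 23]  (not all equal)
t=6: [55, 49, 49, 47, 52, 51, 49, 54, 55]  (not all equal)
t=7: [27, 36, 36, 33, 31, 32, 37, 34, 33]  (not all equal)
t=8: [15, 22, 22, 24, 19, 20, 23, 17, 16]  (not all equal)
t=9: [51, 51, 51, 52, 53, 52, 48, 52, 53]  (not all equal)
t=10: [31, 35, 35, 33, 35, 36, 34, 33, 32]  (not all equal)
t=11: [18, 19, 19, 18, 17, 18, 22, 18, 17]  (not all equal)
t=12: [55, 54, 54, 53, 54, 53, 53, 53, 54]  (not all equal)
t=13: [40, 42, 42, 41, 39, 41, 41, 41, 39]  (not all equal)
t=14: [4, 3, 3, 2, 3, 3, 2, 3, 3]  (not all equal)
t=15: [7, 9, 9, 8, 8, 8, 8, 8, 8]  (not all equal)
t=16: [25, 24, 24, 23, 24, 24, 23, 24, 24]  (not all equal)
t=17: [49, 47, 47, 48, 48, 48, 48, 48, 48]  (not all equal)
t=18: [22, 23, 23, 24, 23, 23, 24, 23, 23]  (not all equal)
t=19: [49, 51, 51, 50, 50, 50, 50, 50, 50]  (not all equal)
t=20: [31, 30, 30, 29, 30, 30, 29, 30, 30]  (not all equal)
t=21: [31, 29, 29, 30, 30, 30, 30, 30, 30]  (not all equal)
t=22: [31, 30, 30, 29, 30, 30, 29, 30, 30]  (not all equal)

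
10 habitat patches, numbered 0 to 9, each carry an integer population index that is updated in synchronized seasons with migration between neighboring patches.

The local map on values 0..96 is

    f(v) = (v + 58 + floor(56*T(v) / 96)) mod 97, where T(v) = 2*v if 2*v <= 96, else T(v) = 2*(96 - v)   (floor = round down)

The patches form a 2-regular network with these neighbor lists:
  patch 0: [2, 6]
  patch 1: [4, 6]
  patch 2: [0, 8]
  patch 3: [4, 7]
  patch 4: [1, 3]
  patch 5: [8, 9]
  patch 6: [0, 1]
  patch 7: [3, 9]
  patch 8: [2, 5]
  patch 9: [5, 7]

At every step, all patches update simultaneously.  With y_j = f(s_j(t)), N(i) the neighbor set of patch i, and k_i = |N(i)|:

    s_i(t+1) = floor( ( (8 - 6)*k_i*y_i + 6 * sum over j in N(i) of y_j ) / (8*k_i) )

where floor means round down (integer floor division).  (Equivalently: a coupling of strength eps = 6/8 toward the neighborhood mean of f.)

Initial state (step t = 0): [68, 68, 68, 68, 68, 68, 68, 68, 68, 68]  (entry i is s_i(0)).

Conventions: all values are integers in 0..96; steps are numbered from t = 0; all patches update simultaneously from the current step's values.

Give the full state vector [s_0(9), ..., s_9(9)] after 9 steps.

Answer: [62, 62, 62, 62, 62, 62, 62, 62, 62, 62]

Derivation:
t=0: [68, 68, 68, 68, 68, 68, 68, 68, 68, 68]
t=1: [61, 61, 61, 61, 61, 61, 61, 61, 61, 61]
t=2: [62, 62, 62, 62, 62, 62, 62, 62, 62, 62]
t=3: [62, 62, 62, 62, 62, 62, 62, 62, 62, 62]
t=4: [62, 62, 62, 62, 62, 62, 62, 62, 62, 62]
t=5: [62, 62, 62, 62, 62, 62, 62, 62, 62, 62]
t=6: [62, 62, 62, 62, 62, 62, 62, 62, 62, 62]
t=7: [62, 62, 62, 62, 62, 62, 62, 62, 62, 62]
t=8: [62, 62, 62, 62, 62, 62, 62, 62, 62, 62]
t=9: [62, 62, 62, 62, 62, 62, 62, 62, 62, 62]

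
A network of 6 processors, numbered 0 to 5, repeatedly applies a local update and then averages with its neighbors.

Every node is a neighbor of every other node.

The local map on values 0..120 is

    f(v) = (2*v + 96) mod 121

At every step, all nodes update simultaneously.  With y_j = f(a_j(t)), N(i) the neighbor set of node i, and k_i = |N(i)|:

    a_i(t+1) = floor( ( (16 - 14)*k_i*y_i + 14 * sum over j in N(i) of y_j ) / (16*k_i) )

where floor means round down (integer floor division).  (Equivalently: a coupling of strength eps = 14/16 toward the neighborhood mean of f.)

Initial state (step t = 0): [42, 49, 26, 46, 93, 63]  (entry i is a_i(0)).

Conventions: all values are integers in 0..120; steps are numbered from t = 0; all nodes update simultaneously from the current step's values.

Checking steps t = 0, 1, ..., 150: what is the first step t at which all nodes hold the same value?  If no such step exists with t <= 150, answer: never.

Simulating step by step:
t=0: [42, 49, 26, 46, 93, 63]  (not all equal)
t=1: [61, 60, 62, 60, 62, 59]  (not all equal)
t=2: [96, 96, 96, 96, 96, 96]  (all equal)

Answer: 2
Key observation: Synchronization is absorbing here: once all nodes are equal they stay equal, and step 2 is the first all-equal step.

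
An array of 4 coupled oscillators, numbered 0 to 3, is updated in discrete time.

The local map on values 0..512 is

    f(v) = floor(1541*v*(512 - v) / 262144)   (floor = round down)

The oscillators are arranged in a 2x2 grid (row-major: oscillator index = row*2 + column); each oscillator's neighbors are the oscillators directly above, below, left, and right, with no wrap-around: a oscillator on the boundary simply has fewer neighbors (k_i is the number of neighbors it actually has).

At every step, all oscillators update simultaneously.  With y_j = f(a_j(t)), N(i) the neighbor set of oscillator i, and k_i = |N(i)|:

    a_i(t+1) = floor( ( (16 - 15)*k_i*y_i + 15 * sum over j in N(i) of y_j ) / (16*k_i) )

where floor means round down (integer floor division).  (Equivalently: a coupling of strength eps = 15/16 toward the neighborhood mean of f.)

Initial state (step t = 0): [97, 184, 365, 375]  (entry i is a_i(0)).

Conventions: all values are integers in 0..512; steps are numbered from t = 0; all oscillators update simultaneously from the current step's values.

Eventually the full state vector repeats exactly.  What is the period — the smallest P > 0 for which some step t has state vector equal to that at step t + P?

Simulating step by step:
t=0: [97, 184, 365, 375]
t=1: [328, 274, 271, 332]
t=2: [381, 354, 354, 381]
t=3: [325, 295, 295, 325]
t=4: [374, 358, 358, 374]
t=5: [322, 304, 304, 322]
t=6: [370, 359, 359, 370]
t=7: [321, 308, 308, 321]
t=8: [368, 360, 360, 368]
t=9: [320, 311, 311, 320]
t=10: [366, 361, 361, 366]
t=11: [319, 314, 314, 319]
t=12: [364, 361, 361, 364]
t=13: [319, 316, 316, 319]
t=14: [363, 361, 361, 363]
t=15: [319, 317, 317, 319]
t=16: [362, 361, 361, 362]
t=17: [319, 319, 319, 319]
t=18: [361, 361, 361, 361]
t=19: [320, 320, 320, 320]
t=20: [361, 361, 361, 361]

Answer: 2
Key observation: The state at step 18, [361, 361, 361, 361], reappears at step 20 — and no state repeats earlier — so the cycle the system enters has period 2.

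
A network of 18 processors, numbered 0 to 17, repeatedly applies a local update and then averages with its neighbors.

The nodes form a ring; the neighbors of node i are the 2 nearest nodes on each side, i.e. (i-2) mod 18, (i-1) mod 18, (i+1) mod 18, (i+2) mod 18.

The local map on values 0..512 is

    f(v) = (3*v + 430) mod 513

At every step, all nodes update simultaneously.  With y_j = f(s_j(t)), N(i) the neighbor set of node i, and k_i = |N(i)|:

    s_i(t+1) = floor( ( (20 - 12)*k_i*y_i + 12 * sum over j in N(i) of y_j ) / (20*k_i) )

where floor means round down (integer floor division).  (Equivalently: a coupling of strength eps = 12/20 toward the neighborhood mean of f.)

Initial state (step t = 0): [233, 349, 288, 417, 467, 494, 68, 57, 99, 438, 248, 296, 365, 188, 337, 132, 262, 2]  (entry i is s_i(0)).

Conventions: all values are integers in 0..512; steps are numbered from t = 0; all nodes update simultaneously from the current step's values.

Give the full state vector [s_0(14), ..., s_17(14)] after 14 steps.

Answer: [113, 94, 107, 101, 159, 269, 308, 334, 249, 242, 280, 318, 346, 316, 269, 248, 178, 141]

Derivation:
t=0: [233, 349, 288, 417, 467, 494, 68, 57, 99, 438, 248, 296, 365, 188, 337, 132, 262, 2]
t=1: [242, 322, 255, 264, 252, 245, 193, 172, 169, 193, 240, 316, 400, 420, 388, 353, 266, 332]
t=2: [223, 282, 196, 204, 214, 248, 371, 406, 401, 398, 254, 270, 138, 204, 158, 306, 238, 334]
t=3: [221, 250, 259, 148, 119, 85, 61, 93, 92, 121, 175, 175, 250, 195, 274, 268, 226, 276]
t=4: [124, 187, 200, 261, 231, 208, 165, 190, 229, 302, 337, 383, 303, 355, 232, 239, 142, 169]
t=5: [302, 326, 159, 165, 133, 188, 270, 320, 280, 278, 279, 242, 278, 273, 226, 248, 277, 354]
t=6: [345, 390, 370, 400, 351, 388, 296, 322, 256, 242, 223, 193, 196, 178, 159, 210, 244, 347]
t=7: [272, 170, 157, 122, 248, 203, 274, 245, 198, 218, 224, 372, 414, 394, 326, 227, 251, 278]
t=8: [269, 340, 316, 259, 195, 124, 212, 176, 279, 133, 136, 53, 133, 120, 220, 161, 201, 228]
t=9: [215, 294, 338, 307, 330, 290, 237, 310, 265, 289, 272, 215, 237, 239, 175, 225, 117, 191]
t=10: [238, 306, 325, 335, 327, 284, 226, 262, 220, 228, 183, 128, 170, 151, 264, 229, 266, 298]
t=11: [227, 309, 336, 364, 322, 262, 167, 149, 149, 188, 318, 323, 370, 300, 241, 196, 186, 229]
t=12: [230, 295, 357, 393, 375, 323, 360, 363, 388, 411, 326, 320, 174, 272, 243, 351, 311, 245]
t=13: [223, 232, 260, 200, 216, 308, 334, 352, 244, 243, 300, 320, 340, 296, 271, 307, 258, 232]
t=14: [113, 94, 107, 101, 159, 269, 308, 334, 249, 242, 280, 318, 346, 316, 269, 248, 178, 141]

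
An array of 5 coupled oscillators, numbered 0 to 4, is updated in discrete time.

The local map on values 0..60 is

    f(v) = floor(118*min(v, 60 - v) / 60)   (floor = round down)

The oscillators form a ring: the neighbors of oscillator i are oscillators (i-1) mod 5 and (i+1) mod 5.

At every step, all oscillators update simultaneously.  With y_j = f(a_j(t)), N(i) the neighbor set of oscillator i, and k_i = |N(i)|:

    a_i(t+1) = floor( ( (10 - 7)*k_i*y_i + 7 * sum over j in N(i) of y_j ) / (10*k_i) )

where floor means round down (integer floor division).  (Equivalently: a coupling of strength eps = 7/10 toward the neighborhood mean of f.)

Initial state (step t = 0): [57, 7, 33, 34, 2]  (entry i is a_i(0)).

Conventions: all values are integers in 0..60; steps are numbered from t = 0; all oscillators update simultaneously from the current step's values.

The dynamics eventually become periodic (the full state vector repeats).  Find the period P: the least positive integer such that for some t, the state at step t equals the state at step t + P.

Simulating step by step:
t=0: [57, 7, 33, 34, 2]
t=1: [7, 24, 38, 34, 20]
t=2: [34, 33, 47, 44, 34]
t=3: [51, 42, 36, 35, 44]
t=4: [28, 32, 43, 42, 32]
t=5: [55, 47, 41, 41, 48]
t=6: [19, 23, 32, 32, 23]
t=7: [42, 45, 51, 51, 45]
t=8: [30, 26, 21, 21, 26]
t=9: [53, 50, 44, 44, 50]
t=10: [17, 21, 26, 26, 21]
t=11: [38, 41, 47, 47, 41]
t=12: [38, 34, 29, 29, 34]
t=13: [48, 50, 54, 54, 50]
t=14: [20, 17, 13, 13, 17]
t=15: [34, 32, 27, 27, 32]
t=16: [53, 52, 53, 53, 52]
t=17: [14, 13, 13, 13, 13]
t=18: [25, 25, 25, 25, 25]
t=19: [49, 49, 49, 49, 49]
t=20: [21, 21, 21, 21, 21]
t=21: [41, 41, 41, 41, 41]
t=22: [37, 37, 37, 37, 37]
t=23: [45, 45, 45, 45, 45]
t=24: [29, 29, 29, 29, 29]
t=25: [57, 57, 57, 57, 57]
t=26: [5, 5, 5, 5, 5]
t=27: [9, 9, 9, 9, 9]
t=28: [17, 17, 17, 17, 17]
t=29: [33, 33, 33, 33, 33]
t=30: [53, 53, 53, 53, 53]
t=31: [13, 13, 13, 13, 13]
t=32: [25, 25, 25, 25, 25]

Answer: 14
Key observation: The state at step 18, [25, 25, 25, 25, 25], reappears at step 32 — and no state repeats earlier — so the cycle the system enters has period 14.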